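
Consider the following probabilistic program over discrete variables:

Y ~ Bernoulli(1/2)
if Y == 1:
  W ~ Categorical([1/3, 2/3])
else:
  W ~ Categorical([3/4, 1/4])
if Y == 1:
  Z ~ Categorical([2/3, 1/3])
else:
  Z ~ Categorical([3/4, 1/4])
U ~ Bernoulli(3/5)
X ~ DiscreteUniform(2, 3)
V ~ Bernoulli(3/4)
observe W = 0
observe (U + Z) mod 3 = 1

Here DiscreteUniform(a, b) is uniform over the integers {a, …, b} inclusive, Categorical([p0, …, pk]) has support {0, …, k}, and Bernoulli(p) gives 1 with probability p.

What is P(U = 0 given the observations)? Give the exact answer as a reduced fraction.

Enumerate traces; 16 have nonzero weight after conditioning:
  (Y=0, W=0, Z=0, U=1, X=2, V=0) weight 27/1280
  (Y=0, W=0, Z=0, U=1, X=2, V=1) weight 81/1280
  (Y=0, W=0, Z=0, U=1, X=3, V=0) weight 27/1280
  (Y=0, W=0, Z=0, U=1, X=3, V=1) weight 81/1280
  (Y=0, W=0, Z=1, U=0, X=2, V=0) weight 3/640
  (Y=0, W=0, Z=1, U=0, X=2, V=1) weight 9/640
  (Y=0, W=0, Z=1, U=0, X=3, V=0) weight 3/640
  (Y=0, W=0, Z=1, U=0, X=3, V=1) weight 9/640
  … 8 more
Group by U:
  weight(U=0) = 43/720
  weight(U=1) = 113/480
Total weight = 43/720 + 113/480 = 85/288
P(U=0 | obs) = 43/720 / 85/288 = 86/425
P(U=1 | obs) = 113/480 / 85/288 = 339/425

P(U = 0 | obs) = 86/425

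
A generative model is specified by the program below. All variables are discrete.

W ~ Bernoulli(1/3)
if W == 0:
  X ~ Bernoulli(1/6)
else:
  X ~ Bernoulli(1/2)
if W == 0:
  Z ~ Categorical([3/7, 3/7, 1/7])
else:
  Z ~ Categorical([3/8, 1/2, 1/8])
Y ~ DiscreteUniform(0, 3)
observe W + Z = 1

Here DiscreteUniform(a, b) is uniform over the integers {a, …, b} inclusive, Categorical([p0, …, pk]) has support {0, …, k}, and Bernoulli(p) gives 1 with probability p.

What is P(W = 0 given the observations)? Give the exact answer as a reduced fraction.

P(W = 0 | obs) = 16/23

Enumerate traces; 16 have nonzero weight after conditioning:
  (W=0, X=0, Z=1, Y=0) weight 5/84
  (W=0, X=0, Z=1, Y=1) weight 5/84
  (W=0, X=0, Z=1, Y=2) weight 5/84
  (W=0, X=0, Z=1, Y=3) weight 5/84
  (W=0, X=1, Z=1, Y=0) weight 1/84
  (W=0, X=1, Z=1, Y=1) weight 1/84
  (W=0, X=1, Z=1, Y=2) weight 1/84
  (W=0, X=1, Z=1, Y=3) weight 1/84
  (W=1, X=0, Z=0, Y=0) weight 1/64
  … 7 more
Group by W:
  weight(W=0) = 2/7
  weight(W=1) = 1/8
Total weight = 2/7 + 1/8 = 23/56
P(W=0 | obs) = 2/7 / 23/56 = 16/23
P(W=1 | obs) = 1/8 / 23/56 = 7/23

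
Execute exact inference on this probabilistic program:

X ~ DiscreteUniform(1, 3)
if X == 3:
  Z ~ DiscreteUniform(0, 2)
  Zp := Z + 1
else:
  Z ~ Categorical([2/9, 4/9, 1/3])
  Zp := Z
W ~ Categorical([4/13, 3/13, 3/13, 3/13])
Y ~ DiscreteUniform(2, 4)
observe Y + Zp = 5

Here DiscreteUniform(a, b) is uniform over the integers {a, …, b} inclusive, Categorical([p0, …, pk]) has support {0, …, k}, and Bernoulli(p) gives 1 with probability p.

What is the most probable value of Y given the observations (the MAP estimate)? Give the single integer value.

argmax_v P(Y = v | obs) = 4

Enumerate traces; 28 have nonzero weight after conditioning:
  (X=1, Z=1, W=0, Y=4) weight 16/1053
  (X=1, Z=1, W=1, Y=4) weight 4/351
  (X=1, Z=1, W=2, Y=4) weight 4/351
  (X=1, Z=1, W=3, Y=4) weight 4/351
  (X=1, Z=2, W=0, Y=3) weight 4/351
  (X=1, Z=2, W=1, Y=3) weight 1/117
  (X=1, Z=2, W=2, Y=3) weight 1/117
  (X=1, Z=2, W=3, Y=3) weight 1/117
  (X=3, Z=2, W=0, Y=2) weight 4/351
  … 19 more
Group by Y:
  weight(Y=2) = 1/27
  weight(Y=3) = 1/9
  weight(Y=4) = 11/81
Total weight = 1/27 + 1/9 + 11/81 = 23/81
P(Y=2 | obs) = 1/27 / 23/81 = 3/23
P(Y=3 | obs) = 1/9 / 23/81 = 9/23
P(Y=4 | obs) = 11/81 / 23/81 = 11/23
argmax = 4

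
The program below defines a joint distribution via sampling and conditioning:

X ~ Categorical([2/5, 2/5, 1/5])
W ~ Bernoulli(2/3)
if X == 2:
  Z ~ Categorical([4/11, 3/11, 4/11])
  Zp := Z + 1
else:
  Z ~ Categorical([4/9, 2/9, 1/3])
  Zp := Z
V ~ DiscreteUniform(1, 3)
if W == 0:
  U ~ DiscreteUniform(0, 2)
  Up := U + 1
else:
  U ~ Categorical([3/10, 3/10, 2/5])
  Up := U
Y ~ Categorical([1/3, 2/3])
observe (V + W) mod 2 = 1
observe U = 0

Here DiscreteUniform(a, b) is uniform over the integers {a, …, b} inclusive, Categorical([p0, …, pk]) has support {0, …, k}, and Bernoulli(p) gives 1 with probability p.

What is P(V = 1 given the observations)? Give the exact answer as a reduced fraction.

Enumerate traces; 54 have nonzero weight after conditioning:
  (X=0, W=0, Z=0, V=1, U=0, Y=0) weight 8/3645
  (X=0, W=0, Z=0, V=1, U=0, Y=1) weight 16/3645
  (X=0, W=0, Z=0, V=3, U=0, Y=0) weight 8/3645
  (X=0, W=0, Z=0, V=3, U=0, Y=1) weight 16/3645
  (X=0, W=0, Z=1, V=1, U=0, Y=0) weight 4/3645
  (X=0, W=0, Z=1, V=1, U=0, Y=1) weight 8/3645
  (X=0, W=0, Z=1, V=3, U=0, Y=0) weight 4/3645
  (X=0, W=0, Z=1, V=3, U=0, Y=1) weight 8/3645
  (X=0, W=1, Z=0, V=2, U=0, Y=0) weight 8/2025
  … 45 more
Group by V:
  weight(V=1) = 1/27
  weight(V=2) = 1/15
  weight(V=3) = 1/27
Total weight = 1/27 + 1/15 + 1/27 = 19/135
P(V=1 | obs) = 1/27 / 19/135 = 5/19
P(V=2 | obs) = 1/15 / 19/135 = 9/19
P(V=3 | obs) = 1/27 / 19/135 = 5/19

P(V = 1 | obs) = 5/19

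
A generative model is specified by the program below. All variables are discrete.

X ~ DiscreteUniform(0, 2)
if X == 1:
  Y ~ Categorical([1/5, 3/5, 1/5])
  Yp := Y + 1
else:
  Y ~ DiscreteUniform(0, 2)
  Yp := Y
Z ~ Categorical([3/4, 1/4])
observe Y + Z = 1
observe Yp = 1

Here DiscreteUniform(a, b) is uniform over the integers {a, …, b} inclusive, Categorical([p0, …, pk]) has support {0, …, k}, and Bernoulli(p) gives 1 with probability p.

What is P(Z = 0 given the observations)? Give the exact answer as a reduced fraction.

P(Z = 0 | obs) = 10/11

Enumerate traces; 3 have nonzero weight after conditioning:
  (X=0, Y=1, Z=0) weight 1/12
  (X=1, Y=0, Z=1) weight 1/60
  (X=2, Y=1, Z=0) weight 1/12
Group by Z:
  weight(Z=0) = 1/6
  weight(Z=1) = 1/60
Total weight = 1/6 + 1/60 = 11/60
P(Z=0 | obs) = 1/6 / 11/60 = 10/11
P(Z=1 | obs) = 1/60 / 11/60 = 1/11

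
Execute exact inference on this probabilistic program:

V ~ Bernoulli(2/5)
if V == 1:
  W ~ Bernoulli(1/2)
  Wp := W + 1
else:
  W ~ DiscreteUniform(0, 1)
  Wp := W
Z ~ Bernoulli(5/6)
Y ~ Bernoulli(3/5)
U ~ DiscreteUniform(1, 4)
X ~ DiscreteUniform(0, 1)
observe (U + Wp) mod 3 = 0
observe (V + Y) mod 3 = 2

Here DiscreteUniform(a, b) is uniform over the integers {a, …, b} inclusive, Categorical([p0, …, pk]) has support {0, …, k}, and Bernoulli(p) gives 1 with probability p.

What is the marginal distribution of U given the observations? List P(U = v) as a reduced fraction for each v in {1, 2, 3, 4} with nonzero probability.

P(U=1) = 1/3, P(U=2) = 1/3, P(U=4) = 1/3

Enumerate traces; 12 have nonzero weight after conditioning:
  (V=1, W=0, Z=0, Y=1, U=2, X=0) weight 1/400
  (V=1, W=0, Z=0, Y=1, U=2, X=1) weight 1/400
  (V=1, W=0, Z=1, Y=1, U=2, X=0) weight 1/80
  (V=1, W=0, Z=1, Y=1, U=2, X=1) weight 1/80
  (V=1, W=1, Z=0, Y=1, U=1, X=0) weight 1/400
  (V=1, W=1, Z=0, Y=1, U=1, X=1) weight 1/400
  (V=1, W=1, Z=0, Y=1, U=4, X=0) weight 1/400
  (V=1, W=1, Z=0, Y=1, U=4, X=1) weight 1/400
  … 4 more
Group by U:
  weight(U=1) = 3/100
  weight(U=2) = 3/100
  weight(U=4) = 3/100
Total weight = 3/100 + 3/100 + 3/100 = 9/100
P(U=1 | obs) = 3/100 / 9/100 = 1/3
P(U=2 | obs) = 3/100 / 9/100 = 1/3
P(U=4 | obs) = 3/100 / 9/100 = 1/3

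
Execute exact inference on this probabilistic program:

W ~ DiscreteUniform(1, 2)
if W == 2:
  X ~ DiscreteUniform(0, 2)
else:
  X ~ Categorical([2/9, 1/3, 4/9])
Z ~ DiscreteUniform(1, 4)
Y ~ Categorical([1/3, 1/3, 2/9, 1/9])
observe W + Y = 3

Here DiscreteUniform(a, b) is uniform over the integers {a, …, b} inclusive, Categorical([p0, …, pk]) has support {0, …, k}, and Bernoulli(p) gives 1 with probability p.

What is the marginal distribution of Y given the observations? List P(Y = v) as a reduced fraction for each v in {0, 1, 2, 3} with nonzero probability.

Enumerate traces; 24 have nonzero weight after conditioning:
  (W=1, X=0, Z=1, Y=2) weight 1/162
  (W=1, X=0, Z=2, Y=2) weight 1/162
  (W=1, X=0, Z=3, Y=2) weight 1/162
  (W=1, X=0, Z=4, Y=2) weight 1/162
  (W=1, X=1, Z=1, Y=2) weight 1/108
  (W=1, X=1, Z=2, Y=2) weight 1/108
  (W=1, X=1, Z=3, Y=2) weight 1/108
  (W=1, X=1, Z=4, Y=2) weight 1/108
  (W=2, X=0, Z=1, Y=1) weight 1/72
  … 15 more
Group by Y:
  weight(Y=1) = 1/6
  weight(Y=2) = 1/9
Total weight = 1/6 + 1/9 = 5/18
P(Y=1 | obs) = 1/6 / 5/18 = 3/5
P(Y=2 | obs) = 1/9 / 5/18 = 2/5

P(Y=1) = 3/5, P(Y=2) = 2/5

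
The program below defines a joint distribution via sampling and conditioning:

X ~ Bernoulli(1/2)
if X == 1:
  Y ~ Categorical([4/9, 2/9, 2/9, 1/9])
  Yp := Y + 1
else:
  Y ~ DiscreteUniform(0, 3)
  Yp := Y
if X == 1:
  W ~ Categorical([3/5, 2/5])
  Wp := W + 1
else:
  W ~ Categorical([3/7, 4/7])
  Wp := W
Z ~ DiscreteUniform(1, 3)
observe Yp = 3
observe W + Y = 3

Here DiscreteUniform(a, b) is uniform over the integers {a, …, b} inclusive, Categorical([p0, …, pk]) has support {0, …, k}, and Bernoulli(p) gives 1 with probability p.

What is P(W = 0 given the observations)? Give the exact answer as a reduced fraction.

Enumerate traces; 6 have nonzero weight after conditioning:
  (X=0, Y=3, W=0, Z=1) weight 1/56
  (X=0, Y=3, W=0, Z=2) weight 1/56
  (X=0, Y=3, W=0, Z=3) weight 1/56
  (X=1, Y=2, W=1, Z=1) weight 2/135
  (X=1, Y=2, W=1, Z=2) weight 2/135
  (X=1, Y=2, W=1, Z=3) weight 2/135
Group by W:
  weight(W=0) = 3/56
  weight(W=1) = 2/45
Total weight = 3/56 + 2/45 = 247/2520
P(W=0 | obs) = 3/56 / 247/2520 = 135/247
P(W=1 | obs) = 2/45 / 247/2520 = 112/247

P(W = 0 | obs) = 135/247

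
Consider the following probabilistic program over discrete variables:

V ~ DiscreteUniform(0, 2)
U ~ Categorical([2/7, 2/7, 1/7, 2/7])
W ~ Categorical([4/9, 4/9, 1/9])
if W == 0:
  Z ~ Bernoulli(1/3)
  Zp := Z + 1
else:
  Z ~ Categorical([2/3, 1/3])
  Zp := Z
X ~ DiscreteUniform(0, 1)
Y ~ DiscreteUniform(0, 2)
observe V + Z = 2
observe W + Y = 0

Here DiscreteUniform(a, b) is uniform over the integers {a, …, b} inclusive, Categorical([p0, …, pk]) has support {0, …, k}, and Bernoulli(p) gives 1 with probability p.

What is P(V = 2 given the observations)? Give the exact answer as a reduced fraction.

P(V = 2 | obs) = 2/3

Enumerate traces; 16 have nonzero weight after conditioning:
  (V=1, U=0, W=0, Z=1, X=0, Y=0) weight 4/1701
  (V=1, U=0, W=0, Z=1, X=1, Y=0) weight 4/1701
  (V=1, U=1, W=0, Z=1, X=0, Y=0) weight 4/1701
  (V=1, U=1, W=0, Z=1, X=1, Y=0) weight 4/1701
  (V=1, U=2, W=0, Z=1, X=0, Y=0) weight 2/1701
  (V=1, U=2, W=0, Z=1, X=1, Y=0) weight 2/1701
  (V=1, U=3, W=0, Z=1, X=0, Y=0) weight 4/1701
  (V=1, U=3, W=0, Z=1, X=1, Y=0) weight 4/1701
  (V=2, U=0, W=0, Z=0, X=0, Y=0) weight 8/1701
  … 7 more
Group by V:
  weight(V=1) = 4/243
  weight(V=2) = 8/243
Total weight = 4/243 + 8/243 = 4/81
P(V=1 | obs) = 4/243 / 4/81 = 1/3
P(V=2 | obs) = 8/243 / 4/81 = 2/3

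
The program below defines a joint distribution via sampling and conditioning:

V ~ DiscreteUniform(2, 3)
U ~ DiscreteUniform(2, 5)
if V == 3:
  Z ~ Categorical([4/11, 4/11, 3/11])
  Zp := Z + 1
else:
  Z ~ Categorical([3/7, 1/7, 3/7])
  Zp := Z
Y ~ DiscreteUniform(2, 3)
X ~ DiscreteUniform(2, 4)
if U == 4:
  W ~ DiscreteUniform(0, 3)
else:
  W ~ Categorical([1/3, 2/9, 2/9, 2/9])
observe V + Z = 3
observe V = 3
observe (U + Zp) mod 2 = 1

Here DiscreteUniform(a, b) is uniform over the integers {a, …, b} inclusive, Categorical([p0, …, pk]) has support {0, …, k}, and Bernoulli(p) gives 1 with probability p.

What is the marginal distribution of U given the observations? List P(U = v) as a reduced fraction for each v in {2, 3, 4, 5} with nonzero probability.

Enumerate traces; 48 have nonzero weight after conditioning:
  (V=3, U=2, Z=0, Y=2, X=2, W=0) weight 1/396
  (V=3, U=2, Z=0, Y=2, X=2, W=1) weight 1/594
  (V=3, U=2, Z=0, Y=2, X=2, W=2) weight 1/594
  (V=3, U=2, Z=0, Y=2, X=2, W=3) weight 1/594
  (V=3, U=2, Z=0, Y=2, X=3, W=0) weight 1/396
  (V=3, U=2, Z=0, Y=2, X=3, W=1) weight 1/594
  (V=3, U=2, Z=0, Y=2, X=3, W=2) weight 1/594
  (V=3, U=2, Z=0, Y=2, X=3, W=3) weight 1/594
  (V=3, U=4, Z=0, Y=2, X=2, W=0) weight 1/528
  … 39 more
Group by U:
  weight(U=2) = 1/22
  weight(U=4) = 1/22
Total weight = 1/22 + 1/22 = 1/11
P(U=2 | obs) = 1/22 / 1/11 = 1/2
P(U=4 | obs) = 1/22 / 1/11 = 1/2

P(U=2) = 1/2, P(U=4) = 1/2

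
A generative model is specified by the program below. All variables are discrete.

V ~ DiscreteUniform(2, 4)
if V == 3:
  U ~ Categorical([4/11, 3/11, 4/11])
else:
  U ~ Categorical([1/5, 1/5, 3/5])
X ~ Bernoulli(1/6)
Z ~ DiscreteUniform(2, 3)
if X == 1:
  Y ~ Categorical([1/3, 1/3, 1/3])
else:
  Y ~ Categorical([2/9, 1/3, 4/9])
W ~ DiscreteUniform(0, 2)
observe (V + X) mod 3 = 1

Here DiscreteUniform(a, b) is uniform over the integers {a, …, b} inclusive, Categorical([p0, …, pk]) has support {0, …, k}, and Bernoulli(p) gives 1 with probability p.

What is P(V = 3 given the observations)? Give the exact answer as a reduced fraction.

Enumerate traces; 108 have nonzero weight after conditioning:
  (V=3, U=0, X=1, Z=2, Y=0, W=0) weight 1/891
  (V=3, U=0, X=1, Z=2, Y=0, W=1) weight 1/891
  (V=3, U=0, X=1, Z=2, Y=0, W=2) weight 1/891
  (V=3, U=0, X=1, Z=2, Y=1, W=0) weight 1/891
  (V=3, U=0, X=1, Z=2, Y=1, W=1) weight 1/891
  (V=3, U=0, X=1, Z=2, Y=1, W=2) weight 1/891
  (V=3, U=0, X=1, Z=2, Y=2, W=0) weight 1/891
  (V=3, U=0, X=1, Z=2, Y=2, W=1) weight 1/891
  (V=4, U=0, X=0, Z=2, Y=0, W=0) weight 1/486
  … 99 more
Group by V:
  weight(V=3) = 1/18
  weight(V=4) = 5/18
Total weight = 1/18 + 5/18 = 1/3
P(V=3 | obs) = 1/18 / 1/3 = 1/6
P(V=4 | obs) = 5/18 / 1/3 = 5/6

P(V = 3 | obs) = 1/6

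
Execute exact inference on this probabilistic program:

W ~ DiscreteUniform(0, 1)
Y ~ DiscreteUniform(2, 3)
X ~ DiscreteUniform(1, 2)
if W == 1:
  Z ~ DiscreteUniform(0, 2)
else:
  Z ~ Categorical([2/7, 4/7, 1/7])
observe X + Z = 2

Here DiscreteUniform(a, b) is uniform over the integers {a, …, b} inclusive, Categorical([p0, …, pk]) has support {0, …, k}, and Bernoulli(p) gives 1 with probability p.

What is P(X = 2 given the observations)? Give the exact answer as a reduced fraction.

Enumerate traces; 8 have nonzero weight after conditioning:
  (W=0, Y=2, X=1, Z=1) weight 1/14
  (W=0, Y=2, X=2, Z=0) weight 1/28
  (W=0, Y=3, X=1, Z=1) weight 1/14
  (W=0, Y=3, X=2, Z=0) weight 1/28
  (W=1, Y=2, X=1, Z=1) weight 1/24
  (W=1, Y=2, X=2, Z=0) weight 1/24
  (W=1, Y=3, X=1, Z=1) weight 1/24
  (W=1, Y=3, X=2, Z=0) weight 1/24
Group by X:
  weight(X=1) = 19/84
  weight(X=2) = 13/84
Total weight = 19/84 + 13/84 = 8/21
P(X=1 | obs) = 19/84 / 8/21 = 19/32
P(X=2 | obs) = 13/84 / 8/21 = 13/32

P(X = 2 | obs) = 13/32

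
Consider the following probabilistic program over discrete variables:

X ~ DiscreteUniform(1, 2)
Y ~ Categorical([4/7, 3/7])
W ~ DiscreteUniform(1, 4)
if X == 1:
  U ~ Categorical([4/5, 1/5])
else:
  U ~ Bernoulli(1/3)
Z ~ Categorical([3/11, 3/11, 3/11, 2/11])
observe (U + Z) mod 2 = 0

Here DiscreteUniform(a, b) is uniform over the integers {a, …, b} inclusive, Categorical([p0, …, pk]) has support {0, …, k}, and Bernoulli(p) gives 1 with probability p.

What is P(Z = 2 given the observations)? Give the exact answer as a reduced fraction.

Enumerate traces; 64 have nonzero weight after conditioning:
  (X=1, Y=0, W=1, U=0, Z=0) weight 6/385
  (X=1, Y=0, W=1, U=0, Z=2) weight 6/385
  (X=1, Y=0, W=1, U=1, Z=1) weight 3/770
  (X=1, Y=0, W=1, U=1, Z=3) weight 1/385
  (X=1, Y=0, W=2, U=0, Z=0) weight 6/385
  (X=1, Y=0, W=2, U=0, Z=2) weight 6/385
  (X=1, Y=0, W=2, U=1, Z=1) weight 3/770
  (X=1, Y=0, W=2, U=1, Z=3) weight 1/385
  … 56 more
Group by Z:
  weight(Z=0) = 1/5
  weight(Z=1) = 4/55
  weight(Z=2) = 1/5
  weight(Z=3) = 8/165
Total weight = 1/5 + 4/55 + 1/5 + 8/165 = 86/165
P(Z=0 | obs) = 1/5 / 86/165 = 33/86
P(Z=1 | obs) = 4/55 / 86/165 = 6/43
P(Z=2 | obs) = 1/5 / 86/165 = 33/86
P(Z=3 | obs) = 8/165 / 86/165 = 4/43

P(Z = 2 | obs) = 33/86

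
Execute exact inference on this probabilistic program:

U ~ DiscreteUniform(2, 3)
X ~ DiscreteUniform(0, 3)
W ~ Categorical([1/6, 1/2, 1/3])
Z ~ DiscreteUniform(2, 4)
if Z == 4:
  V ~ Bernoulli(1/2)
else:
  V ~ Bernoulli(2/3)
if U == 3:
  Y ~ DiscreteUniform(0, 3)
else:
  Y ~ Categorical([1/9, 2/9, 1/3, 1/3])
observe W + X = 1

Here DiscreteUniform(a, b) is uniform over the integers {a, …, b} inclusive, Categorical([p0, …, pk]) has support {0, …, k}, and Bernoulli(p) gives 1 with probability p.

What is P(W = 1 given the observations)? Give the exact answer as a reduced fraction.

Enumerate traces; 96 have nonzero weight after conditioning:
  (U=2, X=0, W=1, Z=2, V=0, Y=0) weight 1/1296
  (U=2, X=0, W=1, Z=2, V=0, Y=1) weight 1/648
  (U=2, X=0, W=1, Z=2, V=0, Y=2) weight 1/432
  (U=2, X=0, W=1, Z=2, V=0, Y=3) weight 1/432
  (U=2, X=0, W=1, Z=2, V=1, Y=0) weight 1/648
  (U=2, X=0, W=1, Z=2, V=1, Y=1) weight 1/324
  (U=2, X=0, W=1, Z=2, V=1, Y=2) weight 1/216
  (U=2, X=0, W=1, Z=2, V=1, Y=3) weight 1/216
  (U=2, X=1, W=0, Z=2, V=0, Y=0) weight 1/3888
  … 87 more
Group by W:
  weight(W=0) = 1/24
  weight(W=1) = 1/8
Total weight = 1/24 + 1/8 = 1/6
P(W=0 | obs) = 1/24 / 1/6 = 1/4
P(W=1 | obs) = 1/8 / 1/6 = 3/4

P(W = 1 | obs) = 3/4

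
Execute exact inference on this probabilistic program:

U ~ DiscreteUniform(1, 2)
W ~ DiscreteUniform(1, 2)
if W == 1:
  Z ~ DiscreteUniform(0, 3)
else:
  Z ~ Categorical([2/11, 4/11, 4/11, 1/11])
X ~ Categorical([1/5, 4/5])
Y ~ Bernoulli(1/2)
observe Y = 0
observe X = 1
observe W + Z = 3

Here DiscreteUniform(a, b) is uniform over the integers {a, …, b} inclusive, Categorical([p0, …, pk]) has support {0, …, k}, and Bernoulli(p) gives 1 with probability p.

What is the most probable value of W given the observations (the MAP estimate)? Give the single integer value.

argmax_v P(W = v | obs) = 2

Enumerate traces; 4 have nonzero weight after conditioning:
  (U=1, W=1, Z=2, X=1, Y=0) weight 1/40
  (U=1, W=2, Z=1, X=1, Y=0) weight 2/55
  (U=2, W=1, Z=2, X=1, Y=0) weight 1/40
  (U=2, W=2, Z=1, X=1, Y=0) weight 2/55
Group by W:
  weight(W=1) = 1/20
  weight(W=2) = 4/55
Total weight = 1/20 + 4/55 = 27/220
P(W=1 | obs) = 1/20 / 27/220 = 11/27
P(W=2 | obs) = 4/55 / 27/220 = 16/27
argmax = 2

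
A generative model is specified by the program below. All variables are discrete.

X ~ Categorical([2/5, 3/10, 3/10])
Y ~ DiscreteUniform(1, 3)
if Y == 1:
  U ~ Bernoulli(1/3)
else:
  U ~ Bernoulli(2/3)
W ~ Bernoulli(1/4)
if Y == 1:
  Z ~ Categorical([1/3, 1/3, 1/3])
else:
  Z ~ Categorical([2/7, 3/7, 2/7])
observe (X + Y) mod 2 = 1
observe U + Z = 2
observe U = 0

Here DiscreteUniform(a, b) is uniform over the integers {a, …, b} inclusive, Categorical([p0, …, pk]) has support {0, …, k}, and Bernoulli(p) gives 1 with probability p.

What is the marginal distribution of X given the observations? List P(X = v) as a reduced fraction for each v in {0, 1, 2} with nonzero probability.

Enumerate traces; 10 have nonzero weight after conditioning:
  (X=0, Y=1, U=0, W=0, Z=2) weight 1/45
  (X=0, Y=1, U=0, W=1, Z=2) weight 1/135
  (X=0, Y=3, U=0, W=0, Z=2) weight 1/105
  (X=0, Y=3, U=0, W=1, Z=2) weight 1/315
  (X=1, Y=2, U=0, W=0, Z=2) weight 1/140
  (X=1, Y=2, U=0, W=1, Z=2) weight 1/420
  (X=2, Y=1, U=0, W=0, Z=2) weight 1/60
  (X=2, Y=1, U=0, W=1, Z=2) weight 1/180
  … 2 more
Group by X:
  weight(X=0) = 8/189
  weight(X=1) = 1/105
  weight(X=2) = 2/63
Total weight = 8/189 + 1/105 + 2/63 = 79/945
P(X=0 | obs) = 8/189 / 79/945 = 40/79
P(X=1 | obs) = 1/105 / 79/945 = 9/79
P(X=2 | obs) = 2/63 / 79/945 = 30/79

P(X=0) = 40/79, P(X=1) = 9/79, P(X=2) = 30/79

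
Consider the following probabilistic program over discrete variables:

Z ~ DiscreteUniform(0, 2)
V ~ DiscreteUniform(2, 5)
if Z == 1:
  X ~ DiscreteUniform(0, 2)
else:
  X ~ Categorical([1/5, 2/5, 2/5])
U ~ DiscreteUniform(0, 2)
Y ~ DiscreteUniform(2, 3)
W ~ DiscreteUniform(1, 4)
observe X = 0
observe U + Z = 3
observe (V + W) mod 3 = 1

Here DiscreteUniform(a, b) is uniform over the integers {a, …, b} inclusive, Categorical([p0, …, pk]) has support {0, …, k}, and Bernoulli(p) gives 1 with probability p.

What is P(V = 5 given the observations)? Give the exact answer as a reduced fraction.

Enumerate traces; 20 have nonzero weight after conditioning:
  (Z=1, V=2, X=0, U=2, Y=2, W=2) weight 1/864
  (Z=1, V=2, X=0, U=2, Y=3, W=2) weight 1/864
  (Z=1, V=3, X=0, U=2, Y=2, W=1) weight 1/864
  (Z=1, V=3, X=0, U=2, Y=2, W=4) weight 1/864
  (Z=1, V=3, X=0, U=2, Y=3, W=1) weight 1/864
  (Z=1, V=3, X=0, U=2, Y=3, W=4) weight 1/864
  (Z=1, V=4, X=0, U=2, Y=2, W=3) weight 1/864
  (Z=1, V=4, X=0, U=2, Y=3, W=3) weight 1/864
  (Z=1, V=5, X=0, U=2, Y=2, W=2) weight 1/864
  … 11 more
Group by V:
  weight(V=2) = 1/270
  weight(V=3) = 1/135
  weight(V=4) = 1/270
  weight(V=5) = 1/270
Total weight = 1/270 + 1/135 + 1/270 + 1/270 = 1/54
P(V=2 | obs) = 1/270 / 1/54 = 1/5
P(V=3 | obs) = 1/135 / 1/54 = 2/5
P(V=4 | obs) = 1/270 / 1/54 = 1/5
P(V=5 | obs) = 1/270 / 1/54 = 1/5

P(V = 5 | obs) = 1/5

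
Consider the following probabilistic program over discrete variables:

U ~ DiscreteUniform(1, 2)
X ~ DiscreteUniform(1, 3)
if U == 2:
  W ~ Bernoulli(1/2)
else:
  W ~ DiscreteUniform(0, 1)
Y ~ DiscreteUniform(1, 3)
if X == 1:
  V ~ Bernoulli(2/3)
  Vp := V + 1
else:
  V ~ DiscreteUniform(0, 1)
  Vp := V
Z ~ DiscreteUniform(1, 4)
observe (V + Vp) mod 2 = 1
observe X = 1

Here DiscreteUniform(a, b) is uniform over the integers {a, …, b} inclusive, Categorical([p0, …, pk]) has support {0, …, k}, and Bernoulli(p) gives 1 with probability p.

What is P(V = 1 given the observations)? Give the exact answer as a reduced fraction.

P(V = 1 | obs) = 2/3

Enumerate traces; 96 have nonzero weight after conditioning:
  (U=1, X=1, W=0, Y=1, V=0, Z=1) weight 1/432
  (U=1, X=1, W=0, Y=1, V=0, Z=2) weight 1/432
  (U=1, X=1, W=0, Y=1, V=0, Z=3) weight 1/432
  (U=1, X=1, W=0, Y=1, V=0, Z=4) weight 1/432
  (U=1, X=1, W=0, Y=1, V=1, Z=1) weight 1/216
  (U=1, X=1, W=0, Y=1, V=1, Z=2) weight 1/216
  (U=1, X=1, W=0, Y=1, V=1, Z=3) weight 1/216
  (U=1, X=1, W=0, Y=1, V=1, Z=4) weight 1/216
  … 88 more
Group by V:
  weight(V=0) = 1/9
  weight(V=1) = 2/9
Total weight = 1/9 + 2/9 = 1/3
P(V=0 | obs) = 1/9 / 1/3 = 1/3
P(V=1 | obs) = 2/9 / 1/3 = 2/3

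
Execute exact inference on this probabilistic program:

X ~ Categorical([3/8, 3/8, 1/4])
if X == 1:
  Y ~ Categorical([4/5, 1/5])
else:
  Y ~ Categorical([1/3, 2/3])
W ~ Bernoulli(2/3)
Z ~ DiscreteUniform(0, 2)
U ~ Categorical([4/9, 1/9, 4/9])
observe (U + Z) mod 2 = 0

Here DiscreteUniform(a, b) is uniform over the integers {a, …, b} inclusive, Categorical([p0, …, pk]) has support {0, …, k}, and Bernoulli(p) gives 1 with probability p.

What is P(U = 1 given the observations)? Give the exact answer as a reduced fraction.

P(U = 1 | obs) = 1/17

Enumerate traces; 60 have nonzero weight after conditioning:
  (X=0, Y=0, W=0, Z=0, U=0) weight 1/162
  (X=0, Y=0, W=0, Z=0, U=2) weight 1/162
  (X=0, Y=0, W=0, Z=1, U=1) weight 1/648
  (X=0, Y=0, W=0, Z=2, U=0) weight 1/162
  (X=0, Y=0, W=0, Z=2, U=2) weight 1/162
  (X=0, Y=0, W=1, Z=0, U=0) weight 1/81
  (X=0, Y=0, W=1, Z=0, U=2) weight 1/81
  (X=0, Y=0, W=1, Z=1, U=1) weight 1/324
  … 52 more
Group by U:
  weight(U=0) = 8/27
  weight(U=1) = 1/27
  weight(U=2) = 8/27
Total weight = 8/27 + 1/27 + 8/27 = 17/27
P(U=0 | obs) = 8/27 / 17/27 = 8/17
P(U=1 | obs) = 1/27 / 17/27 = 1/17
P(U=2 | obs) = 8/27 / 17/27 = 8/17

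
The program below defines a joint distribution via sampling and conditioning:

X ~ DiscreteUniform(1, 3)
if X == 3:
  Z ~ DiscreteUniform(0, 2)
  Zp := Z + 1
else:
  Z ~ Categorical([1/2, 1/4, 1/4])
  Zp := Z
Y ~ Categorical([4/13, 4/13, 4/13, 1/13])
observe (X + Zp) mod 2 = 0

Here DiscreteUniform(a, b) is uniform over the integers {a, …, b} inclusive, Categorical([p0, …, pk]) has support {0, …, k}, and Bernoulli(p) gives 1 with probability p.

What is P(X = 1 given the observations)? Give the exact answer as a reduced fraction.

Enumerate traces; 20 have nonzero weight after conditioning:
  (X=1, Z=1, Y=0) weight 1/39
  (X=1, Z=1, Y=1) weight 1/39
  (X=1, Z=1, Y=2) weight 1/39
  (X=1, Z=1, Y=3) weight 1/156
  (X=2, Z=0, Y=0) weight 2/39
  (X=2, Z=0, Y=1) weight 2/39
  (X=2, Z=0, Y=2) weight 2/39
  (X=2, Z=0, Y=3) weight 1/78
  (X=3, Z=0, Y=0) weight 4/117
  … 11 more
Group by X:
  weight(X=1) = 1/12
  weight(X=2) = 1/4
  weight(X=3) = 2/9
Total weight = 1/12 + 1/4 + 2/9 = 5/9
P(X=1 | obs) = 1/12 / 5/9 = 3/20
P(X=2 | obs) = 1/4 / 5/9 = 9/20
P(X=3 | obs) = 2/9 / 5/9 = 2/5

P(X = 1 | obs) = 3/20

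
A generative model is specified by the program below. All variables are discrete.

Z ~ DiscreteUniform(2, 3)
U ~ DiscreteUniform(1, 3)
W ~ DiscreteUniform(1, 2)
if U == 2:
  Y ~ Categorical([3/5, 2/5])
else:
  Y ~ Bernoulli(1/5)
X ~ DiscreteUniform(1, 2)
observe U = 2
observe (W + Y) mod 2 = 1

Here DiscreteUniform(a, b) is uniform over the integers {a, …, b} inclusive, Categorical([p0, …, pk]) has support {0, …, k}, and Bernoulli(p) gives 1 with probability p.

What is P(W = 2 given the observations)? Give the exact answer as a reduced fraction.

Enumerate traces; 8 have nonzero weight after conditioning:
  (Z=2, U=2, W=1, Y=0, X=1) weight 1/40
  (Z=2, U=2, W=1, Y=0, X=2) weight 1/40
  (Z=2, U=2, W=2, Y=1, X=1) weight 1/60
  (Z=2, U=2, W=2, Y=1, X=2) weight 1/60
  (Z=3, U=2, W=1, Y=0, X=1) weight 1/40
  (Z=3, U=2, W=1, Y=0, X=2) weight 1/40
  (Z=3, U=2, W=2, Y=1, X=1) weight 1/60
  (Z=3, U=2, W=2, Y=1, X=2) weight 1/60
Group by W:
  weight(W=1) = 1/10
  weight(W=2) = 1/15
Total weight = 1/10 + 1/15 = 1/6
P(W=1 | obs) = 1/10 / 1/6 = 3/5
P(W=2 | obs) = 1/15 / 1/6 = 2/5

P(W = 2 | obs) = 2/5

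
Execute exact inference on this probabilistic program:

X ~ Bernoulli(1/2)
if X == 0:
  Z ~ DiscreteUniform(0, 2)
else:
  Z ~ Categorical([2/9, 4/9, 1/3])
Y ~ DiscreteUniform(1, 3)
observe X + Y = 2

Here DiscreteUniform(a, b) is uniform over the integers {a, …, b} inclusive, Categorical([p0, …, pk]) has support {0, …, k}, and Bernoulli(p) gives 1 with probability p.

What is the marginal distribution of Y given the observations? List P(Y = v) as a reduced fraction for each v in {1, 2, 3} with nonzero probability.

Enumerate traces; 6 have nonzero weight after conditioning:
  (X=0, Z=0, Y=2) weight 1/18
  (X=0, Z=1, Y=2) weight 1/18
  (X=0, Z=2, Y=2) weight 1/18
  (X=1, Z=0, Y=1) weight 1/27
  (X=1, Z=1, Y=1) weight 2/27
  (X=1, Z=2, Y=1) weight 1/18
Group by Y:
  weight(Y=1) = 1/6
  weight(Y=2) = 1/6
Total weight = 1/6 + 1/6 = 1/3
P(Y=1 | obs) = 1/6 / 1/3 = 1/2
P(Y=2 | obs) = 1/6 / 1/3 = 1/2

P(Y=1) = 1/2, P(Y=2) = 1/2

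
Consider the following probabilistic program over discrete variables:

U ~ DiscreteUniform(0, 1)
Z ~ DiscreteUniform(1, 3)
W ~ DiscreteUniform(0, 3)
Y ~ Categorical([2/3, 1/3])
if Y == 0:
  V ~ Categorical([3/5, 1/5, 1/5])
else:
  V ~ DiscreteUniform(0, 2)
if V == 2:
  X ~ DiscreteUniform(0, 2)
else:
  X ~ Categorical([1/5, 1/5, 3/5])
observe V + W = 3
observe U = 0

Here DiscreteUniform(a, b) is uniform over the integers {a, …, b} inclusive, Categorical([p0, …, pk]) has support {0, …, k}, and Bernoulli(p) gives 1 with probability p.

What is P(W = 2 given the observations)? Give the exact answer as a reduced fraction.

P(W = 2 | obs) = 11/45

Enumerate traces; 54 have nonzero weight after conditioning:
  (U=0, Z=1, W=1, Y=0, V=2, X=0) weight 1/540
  (U=0, Z=1, W=1, Y=0, V=2, X=1) weight 1/540
  (U=0, Z=1, W=1, Y=0, V=2, X=2) weight 1/540
  (U=0, Z=1, W=1, Y=1, V=2, X=0) weight 1/648
  (U=0, Z=1, W=1, Y=1, V=2, X=1) weight 1/648
  (U=0, Z=1, W=1, Y=1, V=2, X=2) weight 1/648
  (U=0, Z=1, W=2, Y=0, V=1, X=0) weight 1/900
  (U=0, Z=1, W=2, Y=0, V=1, X=1) weight 1/900
  (U=0, Z=1, W=3, Y=0, V=0, X=0) weight 1/300
  … 45 more
Group by W:
  weight(W=1) = 11/360
  weight(W=2) = 11/360
  weight(W=3) = 23/360
Total weight = 11/360 + 11/360 + 23/360 = 1/8
P(W=1 | obs) = 11/360 / 1/8 = 11/45
P(W=2 | obs) = 11/360 / 1/8 = 11/45
P(W=3 | obs) = 23/360 / 1/8 = 23/45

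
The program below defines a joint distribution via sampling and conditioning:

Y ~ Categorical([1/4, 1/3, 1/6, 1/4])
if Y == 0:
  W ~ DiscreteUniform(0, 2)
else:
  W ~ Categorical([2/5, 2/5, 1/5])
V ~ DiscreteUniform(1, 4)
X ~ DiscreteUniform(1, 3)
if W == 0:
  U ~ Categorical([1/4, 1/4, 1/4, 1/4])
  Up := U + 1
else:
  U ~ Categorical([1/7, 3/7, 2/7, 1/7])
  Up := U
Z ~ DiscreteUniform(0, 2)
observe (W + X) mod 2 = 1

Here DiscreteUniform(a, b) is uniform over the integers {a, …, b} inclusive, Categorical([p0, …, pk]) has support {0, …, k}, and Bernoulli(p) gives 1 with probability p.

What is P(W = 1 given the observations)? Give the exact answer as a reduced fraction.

P(W = 1 | obs) = 23/97

Enumerate traces; 960 have nonzero weight after conditioning:
  (Y=0, W=0, V=1, X=1, U=0, Z=0) weight 1/1728
  (Y=0, W=0, V=1, X=1, U=0, Z=1) weight 1/1728
  (Y=0, W=0, V=1, X=1, U=0, Z=2) weight 1/1728
  (Y=0, W=0, V=1, X=1, U=1, Z=0) weight 1/1728
  (Y=0, W=0, V=1, X=1, U=1, Z=1) weight 1/1728
  (Y=0, W=0, V=1, X=1, U=1, Z=2) weight 1/1728
  (Y=0, W=0, V=1, X=1, U=2, Z=0) weight 1/1728
  (Y=0, W=0, V=1, X=1, U=2, Z=1) weight 1/1728
  (Y=0, W=1, V=1, X=2, U=0, Z=0) weight 1/3024
  (Y=0, W=2, V=1, X=1, U=0, Z=0) weight 1/3024
  … 950 more
Group by W:
  weight(W=0) = 23/90
  weight(W=1) = 23/180
  weight(W=2) = 7/45
Total weight = 23/90 + 23/180 + 7/45 = 97/180
P(W=0 | obs) = 23/90 / 97/180 = 46/97
P(W=1 | obs) = 23/180 / 97/180 = 23/97
P(W=2 | obs) = 7/45 / 97/180 = 28/97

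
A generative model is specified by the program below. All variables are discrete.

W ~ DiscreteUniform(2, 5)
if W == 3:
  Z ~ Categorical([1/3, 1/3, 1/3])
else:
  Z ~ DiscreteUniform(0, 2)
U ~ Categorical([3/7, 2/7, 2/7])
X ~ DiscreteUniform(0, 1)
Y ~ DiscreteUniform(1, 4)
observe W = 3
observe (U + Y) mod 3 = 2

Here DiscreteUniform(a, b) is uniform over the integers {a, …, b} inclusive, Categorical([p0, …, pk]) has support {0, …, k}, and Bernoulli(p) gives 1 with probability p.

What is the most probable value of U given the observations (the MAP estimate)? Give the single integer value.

Enumerate traces; 24 have nonzero weight after conditioning:
  (W=3, Z=0, U=0, X=0, Y=2) weight 1/224
  (W=3, Z=0, U=0, X=1, Y=2) weight 1/224
  (W=3, Z=0, U=1, X=0, Y=1) weight 1/336
  (W=3, Z=0, U=1, X=0, Y=4) weight 1/336
  (W=3, Z=0, U=1, X=1, Y=1) weight 1/336
  (W=3, Z=0, U=1, X=1, Y=4) weight 1/336
  (W=3, Z=0, U=2, X=0, Y=3) weight 1/336
  (W=3, Z=0, U=2, X=1, Y=3) weight 1/336
  … 16 more
Group by U:
  weight(U=0) = 3/112
  weight(U=1) = 1/28
  weight(U=2) = 1/56
Total weight = 3/112 + 1/28 + 1/56 = 9/112
P(U=0 | obs) = 3/112 / 9/112 = 1/3
P(U=1 | obs) = 1/28 / 9/112 = 4/9
P(U=2 | obs) = 1/56 / 9/112 = 2/9
argmax = 1

argmax_v P(U = v | obs) = 1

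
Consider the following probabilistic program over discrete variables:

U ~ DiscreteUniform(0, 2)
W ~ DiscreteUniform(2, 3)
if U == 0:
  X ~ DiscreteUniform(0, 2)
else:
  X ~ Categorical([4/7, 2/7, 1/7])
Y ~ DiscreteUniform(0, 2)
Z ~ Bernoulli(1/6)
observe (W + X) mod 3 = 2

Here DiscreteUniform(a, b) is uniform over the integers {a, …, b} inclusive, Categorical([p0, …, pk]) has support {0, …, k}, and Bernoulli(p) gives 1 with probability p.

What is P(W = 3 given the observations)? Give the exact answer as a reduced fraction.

Enumerate traces; 36 have nonzero weight after conditioning:
  (U=0, W=2, X=0, Y=0, Z=0) weight 5/324
  (U=0, W=2, X=0, Y=0, Z=1) weight 1/324
  (U=0, W=2, X=0, Y=1, Z=0) weight 5/324
  (U=0, W=2, X=0, Y=1, Z=1) weight 1/324
  (U=0, W=2, X=0, Y=2, Z=0) weight 5/324
  (U=0, W=2, X=0, Y=2, Z=1) weight 1/324
  (U=0, W=3, X=2, Y=0, Z=0) weight 5/324
  (U=0, W=3, X=2, Y=0, Z=1) weight 1/324
  … 28 more
Group by W:
  weight(W=2) = 31/126
  weight(W=3) = 13/126
Total weight = 31/126 + 13/126 = 22/63
P(W=2 | obs) = 31/126 / 22/63 = 31/44
P(W=3 | obs) = 13/126 / 22/63 = 13/44

P(W = 3 | obs) = 13/44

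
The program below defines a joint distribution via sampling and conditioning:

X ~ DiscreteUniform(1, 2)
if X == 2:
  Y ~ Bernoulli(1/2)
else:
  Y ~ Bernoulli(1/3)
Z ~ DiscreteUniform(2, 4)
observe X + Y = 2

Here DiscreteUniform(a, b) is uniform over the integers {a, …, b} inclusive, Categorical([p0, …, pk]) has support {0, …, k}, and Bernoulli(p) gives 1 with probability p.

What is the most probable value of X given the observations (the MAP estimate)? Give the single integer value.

Enumerate traces; 6 have nonzero weight after conditioning:
  (X=1, Y=1, Z=2) weight 1/18
  (X=1, Y=1, Z=3) weight 1/18
  (X=1, Y=1, Z=4) weight 1/18
  (X=2, Y=0, Z=2) weight 1/12
  (X=2, Y=0, Z=3) weight 1/12
  (X=2, Y=0, Z=4) weight 1/12
Group by X:
  weight(X=1) = 1/6
  weight(X=2) = 1/4
Total weight = 1/6 + 1/4 = 5/12
P(X=1 | obs) = 1/6 / 5/12 = 2/5
P(X=2 | obs) = 1/4 / 5/12 = 3/5
argmax = 2

argmax_v P(X = v | obs) = 2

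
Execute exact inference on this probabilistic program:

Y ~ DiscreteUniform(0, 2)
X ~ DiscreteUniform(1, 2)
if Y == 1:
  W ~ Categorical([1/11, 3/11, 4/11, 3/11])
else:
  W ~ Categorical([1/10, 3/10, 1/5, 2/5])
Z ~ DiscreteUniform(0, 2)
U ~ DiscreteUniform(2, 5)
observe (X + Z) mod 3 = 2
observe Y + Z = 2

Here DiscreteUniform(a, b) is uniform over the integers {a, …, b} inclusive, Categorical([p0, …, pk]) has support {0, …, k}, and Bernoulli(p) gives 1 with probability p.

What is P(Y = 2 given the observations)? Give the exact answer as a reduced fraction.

P(Y = 2 | obs) = 1/2

Enumerate traces; 32 have nonzero weight after conditioning:
  (Y=1, X=1, W=0, Z=1, U=2) weight 1/792
  (Y=1, X=1, W=0, Z=1, U=3) weight 1/792
  (Y=1, X=1, W=0, Z=1, U=4) weight 1/792
  (Y=1, X=1, W=0, Z=1, U=5) weight 1/792
  (Y=1, X=1, W=1, Z=1, U=2) weight 1/264
  (Y=1, X=1, W=1, Z=1, U=3) weight 1/264
  (Y=1, X=1, W=1, Z=1, U=4) weight 1/264
  (Y=1, X=1, W=1, Z=1, U=5) weight 1/264
  (Y=2, X=2, W=0, Z=0, U=2) weight 1/720
  … 23 more
Group by Y:
  weight(Y=1) = 1/18
  weight(Y=2) = 1/18
Total weight = 1/18 + 1/18 = 1/9
P(Y=1 | obs) = 1/18 / 1/9 = 1/2
P(Y=2 | obs) = 1/18 / 1/9 = 1/2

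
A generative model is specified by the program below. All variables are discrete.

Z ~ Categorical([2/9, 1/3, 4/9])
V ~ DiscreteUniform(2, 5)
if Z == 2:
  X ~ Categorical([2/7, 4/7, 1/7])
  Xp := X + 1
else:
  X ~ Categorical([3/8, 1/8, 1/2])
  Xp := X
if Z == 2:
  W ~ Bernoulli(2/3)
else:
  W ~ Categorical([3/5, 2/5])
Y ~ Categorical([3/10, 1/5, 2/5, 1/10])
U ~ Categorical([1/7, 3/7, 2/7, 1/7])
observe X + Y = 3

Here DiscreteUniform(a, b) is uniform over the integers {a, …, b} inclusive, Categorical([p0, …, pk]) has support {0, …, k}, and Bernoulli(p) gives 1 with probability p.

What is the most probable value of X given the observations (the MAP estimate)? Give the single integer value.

Enumerate traces; 288 have nonzero weight after conditioning:
  (Z=0, V=2, X=0, W=0, Y=3, U=0) weight 1/5600
  (Z=0, V=2, X=0, W=0, Y=3, U=1) weight 3/5600
  (Z=0, V=2, X=0, W=0, Y=3, U=2) weight 1/2800
  (Z=0, V=2, X=0, W=0, Y=3, U=3) weight 1/5600
  (Z=0, V=2, X=0, W=1, Y=3, U=0) weight 1/8400
  (Z=0, V=2, X=0, W=1, Y=3, U=1) weight 1/2800
  (Z=0, V=2, X=0, W=1, Y=3, U=2) weight 1/4200
  (Z=0, V=2, X=0, W=1, Y=3, U=3) weight 1/8400
  (Z=0, V=2, X=1, W=0, Y=2, U=0) weight 1/4200
  (Z=0, V=2, X=2, W=0, Y=1, U=0) weight 1/2100
  … 278 more
Group by X:
  weight(X=0) = 169/5040
  weight(X=1) = 163/1260
  weight(X=2) = 43/630
Total weight = 169/5040 + 163/1260 + 43/630 = 233/1008
P(X=0 | obs) = 169/5040 / 233/1008 = 169/1165
P(X=1 | obs) = 163/1260 / 233/1008 = 652/1165
P(X=2 | obs) = 43/630 / 233/1008 = 344/1165
argmax = 1

argmax_v P(X = v | obs) = 1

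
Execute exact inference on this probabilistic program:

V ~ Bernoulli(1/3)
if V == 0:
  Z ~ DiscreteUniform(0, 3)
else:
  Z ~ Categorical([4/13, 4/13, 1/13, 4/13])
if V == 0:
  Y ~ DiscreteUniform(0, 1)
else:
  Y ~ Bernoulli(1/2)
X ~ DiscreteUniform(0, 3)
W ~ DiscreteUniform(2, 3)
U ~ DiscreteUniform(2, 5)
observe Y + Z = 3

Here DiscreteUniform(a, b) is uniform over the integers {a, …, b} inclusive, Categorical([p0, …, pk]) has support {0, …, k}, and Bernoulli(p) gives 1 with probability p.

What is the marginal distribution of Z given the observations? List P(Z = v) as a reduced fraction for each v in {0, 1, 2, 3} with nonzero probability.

Enumerate traces; 128 have nonzero weight after conditioning:
  (V=0, Z=2, Y=1, X=0, W=2, U=2) weight 1/384
  (V=0, Z=2, Y=1, X=0, W=2, U=3) weight 1/384
  (V=0, Z=2, Y=1, X=0, W=2, U=4) weight 1/384
  (V=0, Z=2, Y=1, X=0, W=2, U=5) weight 1/384
  (V=0, Z=2, Y=1, X=0, W=3, U=2) weight 1/384
  (V=0, Z=2, Y=1, X=0, W=3, U=3) weight 1/384
  (V=0, Z=2, Y=1, X=0, W=3, U=4) weight 1/384
  (V=0, Z=2, Y=1, X=0, W=3, U=5) weight 1/384
  (V=0, Z=3, Y=0, X=0, W=2, U=2) weight 1/384
  … 119 more
Group by Z:
  weight(Z=2) = 5/52
  weight(Z=3) = 7/52
Total weight = 5/52 + 7/52 = 3/13
P(Z=2 | obs) = 5/52 / 3/13 = 5/12
P(Z=3 | obs) = 7/52 / 3/13 = 7/12

P(Z=2) = 5/12, P(Z=3) = 7/12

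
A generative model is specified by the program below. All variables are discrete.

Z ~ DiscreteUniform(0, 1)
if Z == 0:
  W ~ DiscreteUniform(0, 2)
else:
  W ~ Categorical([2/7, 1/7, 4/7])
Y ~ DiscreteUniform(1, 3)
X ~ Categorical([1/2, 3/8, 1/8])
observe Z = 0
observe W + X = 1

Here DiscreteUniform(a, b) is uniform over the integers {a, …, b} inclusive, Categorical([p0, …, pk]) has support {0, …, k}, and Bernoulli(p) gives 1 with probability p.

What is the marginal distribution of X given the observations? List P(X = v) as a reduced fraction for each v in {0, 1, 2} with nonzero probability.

Enumerate traces; 6 have nonzero weight after conditioning:
  (Z=0, W=0, Y=1, X=1) weight 1/48
  (Z=0, W=0, Y=2, X=1) weight 1/48
  (Z=0, W=0, Y=3, X=1) weight 1/48
  (Z=0, W=1, Y=1, X=0) weight 1/36
  (Z=0, W=1, Y=2, X=0) weight 1/36
  (Z=0, W=1, Y=3, X=0) weight 1/36
Group by X:
  weight(X=0) = 1/12
  weight(X=1) = 1/16
Total weight = 1/12 + 1/16 = 7/48
P(X=0 | obs) = 1/12 / 7/48 = 4/7
P(X=1 | obs) = 1/16 / 7/48 = 3/7

P(X=0) = 4/7, P(X=1) = 3/7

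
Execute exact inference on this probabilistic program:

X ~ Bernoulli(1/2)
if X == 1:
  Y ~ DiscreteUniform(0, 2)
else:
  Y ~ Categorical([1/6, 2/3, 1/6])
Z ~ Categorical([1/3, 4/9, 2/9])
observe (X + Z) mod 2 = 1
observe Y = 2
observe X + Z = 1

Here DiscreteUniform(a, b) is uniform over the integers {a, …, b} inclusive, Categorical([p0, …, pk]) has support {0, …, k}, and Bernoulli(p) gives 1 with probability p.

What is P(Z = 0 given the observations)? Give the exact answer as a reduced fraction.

Enumerate traces; 2 have nonzero weight after conditioning:
  (X=0, Y=2, Z=1) weight 1/27
  (X=1, Y=2, Z=0) weight 1/18
Group by Z:
  weight(Z=0) = 1/18
  weight(Z=1) = 1/27
Total weight = 1/18 + 1/27 = 5/54
P(Z=0 | obs) = 1/18 / 5/54 = 3/5
P(Z=1 | obs) = 1/27 / 5/54 = 2/5

P(Z = 0 | obs) = 3/5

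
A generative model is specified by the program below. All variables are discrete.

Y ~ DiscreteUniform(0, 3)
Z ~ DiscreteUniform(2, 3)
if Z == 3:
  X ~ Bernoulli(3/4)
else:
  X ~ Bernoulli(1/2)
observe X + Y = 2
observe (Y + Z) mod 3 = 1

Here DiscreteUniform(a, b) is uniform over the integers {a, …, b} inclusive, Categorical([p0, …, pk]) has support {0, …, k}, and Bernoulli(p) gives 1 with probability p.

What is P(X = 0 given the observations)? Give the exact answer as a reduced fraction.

Enumerate traces; 2 have nonzero weight after conditioning:
  (Y=1, Z=3, X=1) weight 3/32
  (Y=2, Z=2, X=0) weight 1/16
Group by X:
  weight(X=0) = 1/16
  weight(X=1) = 3/32
Total weight = 1/16 + 3/32 = 5/32
P(X=0 | obs) = 1/16 / 5/32 = 2/5
P(X=1 | obs) = 3/32 / 5/32 = 3/5

P(X = 0 | obs) = 2/5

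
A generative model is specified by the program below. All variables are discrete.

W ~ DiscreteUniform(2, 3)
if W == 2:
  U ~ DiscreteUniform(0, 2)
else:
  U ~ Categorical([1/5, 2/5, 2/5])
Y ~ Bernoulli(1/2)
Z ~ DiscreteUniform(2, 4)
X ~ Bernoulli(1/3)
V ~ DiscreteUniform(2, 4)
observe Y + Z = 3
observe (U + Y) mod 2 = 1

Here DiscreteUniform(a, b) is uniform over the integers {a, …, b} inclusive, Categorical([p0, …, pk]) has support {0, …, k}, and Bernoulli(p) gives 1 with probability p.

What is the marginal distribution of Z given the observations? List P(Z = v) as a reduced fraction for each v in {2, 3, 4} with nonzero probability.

Enumerate traces; 36 have nonzero weight after conditioning:
  (W=2, U=0, Y=1, Z=2, X=0, V=2) weight 1/162
  (W=2, U=0, Y=1, Z=2, X=0, V=3) weight 1/162
  (W=2, U=0, Y=1, Z=2, X=0, V=4) weight 1/162
  (W=2, U=0, Y=1, Z=2, X=1, V=2) weight 1/324
  (W=2, U=0, Y=1, Z=2, X=1, V=3) weight 1/324
  (W=2, U=0, Y=1, Z=2, X=1, V=4) weight 1/324
  (W=2, U=1, Y=0, Z=3, X=0, V=2) weight 1/162
  (W=2, U=1, Y=0, Z=3, X=0, V=3) weight 1/162
  … 28 more
Group by Z:
  weight(Z=2) = 19/180
  weight(Z=3) = 11/180
Total weight = 19/180 + 11/180 = 1/6
P(Z=2 | obs) = 19/180 / 1/6 = 19/30
P(Z=3 | obs) = 11/180 / 1/6 = 11/30

P(Z=2) = 19/30, P(Z=3) = 11/30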